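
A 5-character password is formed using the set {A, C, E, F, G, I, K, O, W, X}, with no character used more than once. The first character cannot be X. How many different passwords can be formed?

The first character has 10−1 = 9 choices (anything except X).
The remaining 4 characters are filled from the other 9 symbols without repetition: 9 × 8 × 7 × 6 = 3024.
Total: 9 × 3024 = 27216.

27216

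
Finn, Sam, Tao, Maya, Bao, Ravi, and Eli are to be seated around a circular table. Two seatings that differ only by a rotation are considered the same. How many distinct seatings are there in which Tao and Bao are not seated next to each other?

Without the restriction there are (6)! = 720 seatings.
Those with Tao next to Bao: fuse the pair into one unit and seat 6 units around a circle — 2·(5)! = 240.
Subtracting, 720 − 240 = 480.

480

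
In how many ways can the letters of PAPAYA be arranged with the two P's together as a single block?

Treat the 2 copies of P as a single block. The multiset to arrange is then {PP, A, A, A, Y}, 5 items in all.
That gives (5)!/(3!) = 20 arrangements.

20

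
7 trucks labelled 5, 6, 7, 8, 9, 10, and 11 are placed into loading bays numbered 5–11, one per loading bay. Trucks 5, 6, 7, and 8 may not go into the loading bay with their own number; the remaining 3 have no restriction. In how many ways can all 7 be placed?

2790

Let Aᵢ (for 5 ≤ i ≤ 8) be the placements that put truck i in its forbidden loading bay. Any j of these fix j positions, leaving (7−j)! ways to fill the rest, and there are C(4,j) ways to pick which j.
By inclusion–exclusion, the number of valid placements is Σ_{j=0}^{4} (−1)^j C(4,j)·(7−j)!.
Computing: 5040 − 2880 + 720 − 96 + 6 = 2790.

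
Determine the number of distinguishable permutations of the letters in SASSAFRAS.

2520

SASSAFRAS has 9 letters with A appearing 3 times and S appearing 4 times.
Dividing 9! = 362880 by 4!·3! = 144 for the repeated letters gives 2520.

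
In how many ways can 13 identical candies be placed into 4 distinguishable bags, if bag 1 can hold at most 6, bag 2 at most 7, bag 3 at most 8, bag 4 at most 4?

225

Ignoring the caps, the number of non-negative solutions to x_1+…+x_4 = 13 is C(16,3) = 560.
Subtract solutions that violate a single cap (substitute x_i' = x_i − (cap_i+1)): x_1 ≥ 7 gives C(9,3) = 84; x_2 ≥ 8 gives C(8,3) = 56; x_3 ≥ 9 gives C(7,3) = 35; x_4 ≥ 5 gives C(11,3) = 165. Together 340.
Add back pairs where two caps are both exceeded: 0 + 0 + 4 + 0 + 1 + 0 = 5.
By inclusion–exclusion the count is 560 − 340 + 5 = 225.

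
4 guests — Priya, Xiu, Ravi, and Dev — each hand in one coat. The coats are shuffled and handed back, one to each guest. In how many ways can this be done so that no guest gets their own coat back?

9

This is the derangement count D_4: permutations of 4 items with no fixed point.
By inclusion–exclusion this is Σ_{j=0}^{4} (−1)^j C(4,j)·(4−j)!.
Computing: 24 − 24 + 12 − 4 + 1 = 9.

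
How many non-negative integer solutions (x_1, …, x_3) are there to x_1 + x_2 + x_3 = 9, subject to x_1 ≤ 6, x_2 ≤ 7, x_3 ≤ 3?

Ignoring the caps, the number of non-negative solutions to x_1+…+x_3 = 9 is C(11,2) = 55.
Subtract solutions that violate a single cap (substitute x_i' = x_i − (cap_i+1)): x_1 ≥ 7 gives C(4,2) = 6; x_2 ≥ 8 gives C(3,2) = 3; x_3 ≥ 4 gives C(7,2) = 21. Together 30.
No two caps can be exceeded simultaneously, so the pair terms are all 0.
By inclusion–exclusion the count is 55 − 30 + 0 = 25.

25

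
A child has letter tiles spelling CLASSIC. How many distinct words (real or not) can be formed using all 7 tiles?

CLASSIC has 7 letters with C appearing twice and S appearing twice.
The number of distinct arrangements is 7!/(2!·2!) = 5040/4 = 1260.

1260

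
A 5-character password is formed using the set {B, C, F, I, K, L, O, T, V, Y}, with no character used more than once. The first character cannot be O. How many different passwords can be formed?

27216

The first character has 10−1 = 9 choices (anything except O).
The remaining 4 characters are filled from the other 9 symbols without repetition: 9 × 8 × 7 × 6 = 3024.
Total: 9 × 3024 = 27216.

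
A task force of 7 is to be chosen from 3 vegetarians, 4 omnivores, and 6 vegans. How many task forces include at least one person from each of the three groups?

1559

Total 7-person selections from all 13: C(13,7) = 1716.
Selections missing a whole group: no vegetarians → C(10,7) = 120; no omnivores → C(9,7) = 36; no vegans → C(7,7) = 1.
Add back selections omitting two groups (i.e. drawn from a single group): C(3,7) + C(4,7) + C(6,7) = 0.
By inclusion–exclusion: 1716 − 157 + 0 = 1559.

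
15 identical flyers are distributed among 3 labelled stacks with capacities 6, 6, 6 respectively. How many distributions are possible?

By stars and bars, unrestricted non-negative solutions to x_1+…+x_3 = 15 number C(15+2,2) = 136.
Subtract solutions that violate a single cap (substitute x_i' = x_i − (cap_i+1)): x_1 ≥ 7 gives C(10,2) = 45; x_2 ≥ 7 gives C(10,2) = 45; x_3 ≥ 7 gives C(10,2) = 45. Together 135.
Add back pairs where two caps are both exceeded: 3 + 3 + 3 = 9.
By inclusion–exclusion the count is 136 − 135 + 9 = 10.

10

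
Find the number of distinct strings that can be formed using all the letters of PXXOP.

30

Letter multiplicities in PXXOP: O×1, P×2, X×2.
So there are 5! / (2!·2!) = 30 distinguishable arrangements.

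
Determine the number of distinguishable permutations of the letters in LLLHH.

10

Letter multiplicities in LLLHH: H×2, L×3.
The number of distinct arrangements is 5!/(3!·2!) = 120/12 = 10.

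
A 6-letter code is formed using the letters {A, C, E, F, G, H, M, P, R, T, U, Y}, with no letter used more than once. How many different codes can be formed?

665280

With no repetition, fill the 6 letters in order: 12 choices, then 11, down to 7.
That product is 12 × 11 × 10 × 9 × 8 × 7 = 665280.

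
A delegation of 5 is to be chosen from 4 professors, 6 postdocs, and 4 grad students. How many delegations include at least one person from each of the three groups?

1448

With no constraint there are C(14,5) = 2002 possible selections.
Selections missing a whole group: no professors → C(10,5) = 252; no postdocs → C(8,5) = 56; no grad students → C(10,5) = 252.
Add back selections omitting two groups (i.e. drawn from a single group): C(4,5) + C(6,5) + C(4,5) = 6.
By inclusion–exclusion: 2002 − 560 + 6 = 1448.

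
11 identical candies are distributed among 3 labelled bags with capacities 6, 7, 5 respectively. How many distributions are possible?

Ignoring the caps, the number of non-negative solutions to x_1+…+x_3 = 11 is C(13,2) = 78.
Subtract solutions that violate a single cap (substitute x_i' = x_i − (cap_i+1)): x_1 ≥ 7 gives C(6,2) = 15; x_2 ≥ 8 gives C(5,2) = 10; x_3 ≥ 6 gives C(7,2) = 21. Together 46.
No two caps can be exceeded simultaneously, so the pair terms are all 0.
By inclusion–exclusion the count is 78 − 46 + 0 = 32.

32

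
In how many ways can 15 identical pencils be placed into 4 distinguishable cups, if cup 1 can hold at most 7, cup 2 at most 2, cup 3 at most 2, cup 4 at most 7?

18

Without the upper bounds there are C(18,3) = 816 ways to split 15 among 4 cups.
Subtract solutions that violate a single cap (substitute x_i' = x_i − (cap_i+1)): x_1 ≥ 8 gives C(10,3) = 120; x_2 ≥ 3 gives C(15,3) = 455; x_3 ≥ 3 gives C(15,3) = 455; x_4 ≥ 8 gives C(10,3) = 120. Together 1150.
Add back pairs where two caps are both exceeded: 35 + 35 + 0 + 220 + 35 + 35 = 360.
Subtract triples: 4 + 0 + 0 + 4 = 8.
By inclusion–exclusion the count is 816 − 1150 + 360 − 8 = 18.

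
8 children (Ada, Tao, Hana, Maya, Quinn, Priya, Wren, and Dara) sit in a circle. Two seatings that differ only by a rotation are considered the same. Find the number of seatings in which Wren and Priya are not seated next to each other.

3600

Without the restriction there are (7)! = 5040 seatings.
Those with Wren next to Priya: fuse the pair into one unit and seat 7 units around a circle — 2·(6)! = 1440.
Subtracting, 5040 − 1440 = 3600.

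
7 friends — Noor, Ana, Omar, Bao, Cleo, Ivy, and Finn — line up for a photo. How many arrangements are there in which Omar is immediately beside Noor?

Place the 5 others and the Omar-Noor pair as 6 objects in a line; the pair has 2 internal arrangements.
That gives 2 × 6! = 2 × 720 = 1440.

1440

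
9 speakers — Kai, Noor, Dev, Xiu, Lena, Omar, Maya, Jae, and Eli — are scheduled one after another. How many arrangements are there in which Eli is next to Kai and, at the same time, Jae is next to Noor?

Treat {Eli,Kai} as one block (2 orders) and {Jae,Noor} as another (2 orders).
That leaves 7 units to arrange: 2 × 2 × 7! = 4 × 5040 = 20160.

20160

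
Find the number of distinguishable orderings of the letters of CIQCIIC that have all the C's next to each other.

Treat the 3 copies of C as a single block. The multiset to arrange is then {CCC, I, I, I, Q}, 5 items in all.
That gives (5)!/(3!) = 20 arrangements.

20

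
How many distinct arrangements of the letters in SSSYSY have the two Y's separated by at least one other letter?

10

There are 6!/(4!·2!) = 15 arrangements of SSSYSY in total.
Arrangements with the Y's together: treat YY as one letter, giving (5)!/(4!) = 5.
Hence 15 − 5 = 10.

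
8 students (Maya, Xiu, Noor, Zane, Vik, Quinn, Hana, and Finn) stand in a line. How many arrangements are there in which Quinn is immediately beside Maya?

Place the 6 others and the Quinn-Maya pair as 7 objects in a line; the pair has 2 internal arrangements.
That gives 2 × 7! = 2 × 5040 = 10080.

10080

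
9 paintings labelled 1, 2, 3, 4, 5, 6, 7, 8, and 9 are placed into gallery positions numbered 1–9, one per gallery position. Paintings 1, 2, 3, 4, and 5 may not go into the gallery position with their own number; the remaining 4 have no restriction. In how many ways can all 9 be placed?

Let Aᵢ (for 1 ≤ i ≤ 5) be the placements that put painting i in its forbidden gallery position. Any j of these fix j positions, leaving (9−j)! ways to fill the rest, and there are C(5,j) ways to pick which j.
By inclusion–exclusion, the number of valid placements is Σ_{j=0}^{5} (−1)^j C(5,j)·(9−j)!.
Computing: 362880 − 201600 + 50400 − 7200 + 600 − 24 = 205056.

205056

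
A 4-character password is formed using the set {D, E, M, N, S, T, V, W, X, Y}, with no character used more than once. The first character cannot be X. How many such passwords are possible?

The first character has 10−1 = 9 choices (anything except X).
The remaining 3 characters are filled from the other 9 symbols without repetition: 9 × 8 × 7 = 504.
Total: 9 × 504 = 4536.

4536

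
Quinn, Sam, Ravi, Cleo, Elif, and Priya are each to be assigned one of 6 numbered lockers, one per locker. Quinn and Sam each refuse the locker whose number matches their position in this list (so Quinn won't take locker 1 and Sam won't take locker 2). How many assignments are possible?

Let Aᵢ (for i ∈ {1, 2}) be the placements that put person i in their forbidden locker. Any j of these fix j positions, leaving (6−j)! ways to fill the rest, and there are C(2,j) ways to pick which j.
By inclusion–exclusion, the number of valid placements is Σ_{j=0}^{2} (−1)^j C(2,j)·(6−j)!.
Computing: 720 − 240 + 24 = 504.

504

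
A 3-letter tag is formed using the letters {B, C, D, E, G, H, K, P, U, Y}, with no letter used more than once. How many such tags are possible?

720

This is a permutation of 3 out of 10: P(10,3) = 10!/7!.
10 × 9 × 8 = 720.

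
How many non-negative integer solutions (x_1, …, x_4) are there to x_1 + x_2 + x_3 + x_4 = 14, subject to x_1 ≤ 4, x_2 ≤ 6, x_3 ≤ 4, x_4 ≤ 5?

Ignoring the caps, the number of non-negative solutions to x_1+…+x_4 = 14 is C(17,3) = 680.
Subtract solutions that violate a single cap (substitute x_i' = x_i − (cap_i+1)): x_1 ≥ 5 gives C(12,3) = 220; x_2 ≥ 7 gives C(10,3) = 120; x_3 ≥ 5 gives C(12,3) = 220; x_4 ≥ 6 gives C(11,3) = 165. Together 725.
Add back pairs where two caps are both exceeded: 10 + 35 + 20 + 10 + 4 + 20 = 99.
By inclusion–exclusion the count is 680 − 725 + 99 = 54.

54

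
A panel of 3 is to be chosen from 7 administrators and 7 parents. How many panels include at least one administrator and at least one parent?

Unrestricted: C(14,3) = 364 ways to pick any 3 of the 14.
Selections missing a whole group: no administrators → C(7,3) = 35; no parents → C(7,3) = 35.
Both groups omitted at once is impossible, so 364 − 70 = 294.

294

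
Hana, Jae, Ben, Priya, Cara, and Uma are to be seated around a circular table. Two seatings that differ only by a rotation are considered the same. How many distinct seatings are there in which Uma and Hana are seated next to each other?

Glue Uma and Hana into a block (2 internal orders). Seating 5 units around a circle gives (4)! arrangements.
So 2 × (4)! = 2 × 24 = 48.

48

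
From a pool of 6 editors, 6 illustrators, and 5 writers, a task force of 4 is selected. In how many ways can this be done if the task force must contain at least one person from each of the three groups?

Unrestricted: C(17,4) = 2380 ways to pick any 4 of the 17.
Selections missing a whole group: no editors → C(11,4) = 330; no illustrators → C(11,4) = 330; no writers → C(12,4) = 495.
Add back selections omitting two groups (i.e. drawn from a single group): C(6,4) + C(6,4) + C(5,4) = 35.
By inclusion–exclusion: 2380 − 1155 + 35 = 1260.

1260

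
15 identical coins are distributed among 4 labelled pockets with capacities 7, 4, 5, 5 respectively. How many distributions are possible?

Ignoring the caps, the number of non-negative solutions to x_1+…+x_4 = 15 is C(18,3) = 816.
Subtract solutions that violate a single cap (substitute x_i' = x_i − (cap_i+1)): x_1 ≥ 8 gives C(10,3) = 120; x_2 ≥ 5 gives C(13,3) = 286; x_3 ≥ 6 gives C(12,3) = 220; x_4 ≥ 6 gives C(12,3) = 220. Together 846.
Add back pairs where two caps are both exceeded: 10 + 4 + 4 + 35 + 35 + 20 = 108.
By inclusion–exclusion the count is 816 − 846 + 108 = 78.

78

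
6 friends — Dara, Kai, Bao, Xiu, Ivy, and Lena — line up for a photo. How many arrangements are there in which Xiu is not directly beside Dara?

480

There are 6! = 720 arrangements in all. If Xiu and Dara are adjacent, merging them into one block gives 2·(5)! = 240 arrangements.
So 720 − 240 = 480 arrangements keep them apart.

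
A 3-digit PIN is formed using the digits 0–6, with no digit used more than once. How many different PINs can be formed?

210

Choose and order 3 of the 7 symbols: the first digit has 7 options, the next 6, then 5.
7 × 6 × 5 = 210.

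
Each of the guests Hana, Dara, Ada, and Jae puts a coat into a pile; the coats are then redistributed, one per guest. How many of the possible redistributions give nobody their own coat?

9

This is the derangement count D_4: permutations of 4 items with no fixed point.
By inclusion–exclusion this is Σ_{j=0}^{4} (−1)^j C(4,j)·(4−j)!.
Computing: 24 − 24 + 12 − 4 + 1 = 9.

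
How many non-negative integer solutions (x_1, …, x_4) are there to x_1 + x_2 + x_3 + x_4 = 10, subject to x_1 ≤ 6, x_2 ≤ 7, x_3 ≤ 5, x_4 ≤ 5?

Ignoring the caps, the number of non-negative solutions to x_1+…+x_4 = 10 is C(13,3) = 286.
Subtract solutions that violate a single cap (substitute x_i' = x_i − (cap_i+1)): x_1 ≥ 7 gives C(6,3) = 20; x_2 ≥ 8 gives C(5,3) = 10; x_3 ≥ 6 gives C(7,3) = 35; x_4 ≥ 6 gives C(7,3) = 35. Together 100.
No two caps can be exceeded simultaneously, so the pair terms are all 0.
By inclusion–exclusion the count is 286 − 100 + 0 = 186.

186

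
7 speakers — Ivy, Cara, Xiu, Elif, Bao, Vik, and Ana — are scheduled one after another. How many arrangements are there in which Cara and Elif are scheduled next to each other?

1440

Treat {Cara, Elif} as a single unit. There are 6 units to order, and the pair itself can be ordered 2 ways.
So the count is 2·(6)! = 1440.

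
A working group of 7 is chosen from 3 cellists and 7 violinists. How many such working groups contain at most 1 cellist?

Split by how many cellists are chosen (0 through 1).
Sum: C(3,0)·C(7,7) + C(3,1)·C(7,6) = 1 + 21 = 22.

22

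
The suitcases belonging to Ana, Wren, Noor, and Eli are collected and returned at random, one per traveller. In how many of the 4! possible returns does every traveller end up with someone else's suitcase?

9

Count assignments avoiding every fixed point. For any j of the 4 travellers fixed to their own suitcase, the other 4−j can be arranged in (4−j)! ways.
By inclusion–exclusion this is Σ_{j=0}^{4} (−1)^j C(4,j)·(4−j)!.
Computing: 24 − 24 + 12 − 4 + 1 = 9.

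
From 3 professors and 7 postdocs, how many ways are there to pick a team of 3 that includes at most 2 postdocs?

Split by how many postdocs are chosen (0 through 2).
Sum: C(7,0)·C(3,3) + C(7,1)·C(3,2) + C(7,2)·C(3,1) = 1 + 21 + 63 = 85.

85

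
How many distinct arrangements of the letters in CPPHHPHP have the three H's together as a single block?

30

Treat the 3 copies of H as a single block. The multiset to arrange is then {HHH, C, P, P, P, P}, 6 items in all.
That gives (6)!/(4!) = 30 arrangements.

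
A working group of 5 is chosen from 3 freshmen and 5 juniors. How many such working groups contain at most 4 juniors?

55

Split by how many juniors are chosen (0 through 4).
Sum: C(5,0)·C(3,5) + C(5,1)·C(3,4) + C(5,2)·C(3,3) + C(5,3)·C(3,2) + C(5,4)·C(3,1) = 0 + 0 + 10 + 30 + 15 = 55.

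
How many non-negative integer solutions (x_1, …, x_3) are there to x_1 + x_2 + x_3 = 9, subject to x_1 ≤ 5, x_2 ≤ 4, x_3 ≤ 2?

6

By stars and bars, unrestricted non-negative solutions to x_1+…+x_3 = 9 number C(9+2,2) = 55.
Subtract solutions that violate a single cap (substitute x_i' = x_i − (cap_i+1)): x_1 ≥ 6 gives C(5,2) = 10; x_2 ≥ 5 gives C(6,2) = 15; x_3 ≥ 3 gives C(8,2) = 28. Together 53.
Add back pairs where two caps are both exceeded: 0 + 1 + 3 = 4.
By inclusion–exclusion the count is 55 − 53 + 4 = 6.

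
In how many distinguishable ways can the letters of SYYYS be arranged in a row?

10

SYYYS has 5 letters with S appearing twice and Y appearing 3 times.
Dividing 5! = 120 by 3!·2! = 12 for the repeated letters gives 10.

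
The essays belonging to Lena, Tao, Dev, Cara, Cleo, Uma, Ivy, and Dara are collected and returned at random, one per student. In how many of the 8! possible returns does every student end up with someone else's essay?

14833

This is the derangement count D_8: permutations of 8 items with no fixed point.
By inclusion–exclusion this is Σ_{j=0}^{8} (−1)^j C(8,j)·(8−j)!.
Computing: 40320 − 40320 + 20160 − 6720 + 1680 − 336 + 56 − 8 + 1 = 14833.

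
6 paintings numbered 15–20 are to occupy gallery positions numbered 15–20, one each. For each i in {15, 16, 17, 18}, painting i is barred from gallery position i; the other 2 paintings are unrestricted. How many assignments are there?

Let Aᵢ (for 15 ≤ i ≤ 18) be the placements that put painting i in its forbidden gallery position. Any j of these fix j positions, leaving (6−j)! ways to fill the rest, and there are C(4,j) ways to pick which j.
By inclusion–exclusion, the number of valid placements is Σ_{j=0}^{4} (−1)^j C(4,j)·(6−j)!.
Computing: 720 − 480 + 144 − 24 + 2 = 362.

362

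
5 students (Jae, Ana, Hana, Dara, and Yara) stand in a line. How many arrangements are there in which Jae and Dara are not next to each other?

72

There are 5! = 120 arrangements in all. If Jae and Dara are adjacent, merging them into one block gives 2·(4)! = 48 arrangements.
So 120 − 48 = 72 arrangements keep them apart.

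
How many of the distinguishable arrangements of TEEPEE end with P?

5

Fix P in the last position and arrange the remaining 5 letters.
Those 5 letters have E appearing 4 times, giving (5)!/(4!) = 5.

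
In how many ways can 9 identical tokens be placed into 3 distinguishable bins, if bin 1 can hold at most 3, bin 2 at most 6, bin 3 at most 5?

18

Without the upper bounds there are C(11,2) = 55 ways to split 9 among 3 bins.
Subtract solutions that violate a single cap (substitute x_i' = x_i − (cap_i+1)): x_1 ≥ 4 gives C(7,2) = 21; x_2 ≥ 7 gives C(4,2) = 6; x_3 ≥ 6 gives C(5,2) = 10. Together 37.
No two caps can be exceeded simultaneously, so the pair terms are all 0.
By inclusion–exclusion the count is 55 − 37 + 0 = 18.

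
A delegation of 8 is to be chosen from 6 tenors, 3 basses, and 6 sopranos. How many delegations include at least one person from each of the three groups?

5922

Total 8-person selections from all 15: C(15,8) = 6435.
Subtract selections that omit an entire group: no tenors → C(9,8) = 9; no basses → C(12,8) = 495; no sopranos → C(9,8) = 9.
Add back selections omitting two groups (i.e. drawn from a single group): C(6,8) + C(3,8) + C(6,8) = 0.
By inclusion–exclusion: 6435 − 513 + 0 = 5922.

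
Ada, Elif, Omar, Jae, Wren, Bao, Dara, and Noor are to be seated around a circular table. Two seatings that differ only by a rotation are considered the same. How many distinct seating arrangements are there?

Seat Ada anywhere (absorbing the rotational symmetry), then permute the other 7: (7)! = 5040.

5040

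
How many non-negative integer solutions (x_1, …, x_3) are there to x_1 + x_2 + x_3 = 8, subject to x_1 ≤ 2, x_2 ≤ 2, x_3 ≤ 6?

6

By stars and bars, unrestricted non-negative solutions to x_1+…+x_3 = 8 number C(8+2,2) = 45.
Subtract solutions that violate a single cap (substitute x_i' = x_i − (cap_i+1)): x_1 ≥ 3 gives C(7,2) = 21; x_2 ≥ 3 gives C(7,2) = 21; x_3 ≥ 7 gives C(3,2) = 3. Together 45.
Add back pairs where two caps are both exceeded: 6 + 0 + 0 = 6.
By inclusion–exclusion the count is 45 − 45 + 6 = 6.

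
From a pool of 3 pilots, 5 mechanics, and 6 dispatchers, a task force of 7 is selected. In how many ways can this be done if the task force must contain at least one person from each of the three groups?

3058

With no constraint there are C(14,7) = 3432 possible selections.
Subtract selections that omit an entire group: no pilots → C(11,7) = 330; no mechanics → C(9,7) = 36; no dispatchers → C(8,7) = 8.
Add back selections omitting two groups (i.e. drawn from a single group): C(3,7) + C(5,7) + C(6,7) = 0.
By inclusion–exclusion: 3432 − 374 + 0 = 3058.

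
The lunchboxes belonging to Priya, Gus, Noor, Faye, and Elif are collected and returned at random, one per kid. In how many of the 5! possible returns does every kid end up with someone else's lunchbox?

This is the derangement count D_5: permutations of 5 items with no fixed point.
By inclusion–exclusion this is Σ_{j=0}^{5} (−1)^j C(5,j)·(5−j)!.
Computing: 120 − 120 + 60 − 20 + 5 − 1 = 44.

44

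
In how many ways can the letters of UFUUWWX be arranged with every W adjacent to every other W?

Treat the 2 copies of W as a single block. The multiset to arrange is then {WW, F, U, U, U, X}, 6 items in all.
That gives (6)!/(3!) = 120 arrangements.

120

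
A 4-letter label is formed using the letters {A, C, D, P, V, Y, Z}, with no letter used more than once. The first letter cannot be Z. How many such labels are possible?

The first letter has 7−1 = 6 choices (anything except Z).
The remaining 3 letters are filled from the other 6 symbols without repetition: 6 × 5 × 4 = 120.
Total: 6 × 120 = 720.

720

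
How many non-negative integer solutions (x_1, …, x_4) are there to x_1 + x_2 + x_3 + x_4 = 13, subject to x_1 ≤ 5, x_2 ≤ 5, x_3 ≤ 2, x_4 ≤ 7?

Without the upper bounds there are C(16,3) = 560 ways to split 13 among 4 variables.
Subtract solutions that violate a single cap (substitute x_i' = x_i − (cap_i+1)): x_1 ≥ 6 gives C(10,3) = 120; x_2 ≥ 6 gives C(10,3) = 120; x_3 ≥ 3 gives C(13,3) = 286; x_4 ≥ 8 gives C(8,3) = 56. Together 582.
Add back pairs where two caps are both exceeded: 4 + 35 + 0 + 35 + 0 + 10 = 84.
By inclusion–exclusion the count is 560 − 582 + 84 = 62.

62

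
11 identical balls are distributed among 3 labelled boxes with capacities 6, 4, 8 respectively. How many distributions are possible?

By stars and bars, unrestricted non-negative solutions to x_1+…+x_3 = 11 number C(11+2,2) = 78.
Subtract solutions that violate a single cap (substitute x_i' = x_i − (cap_i+1)): x_1 ≥ 7 gives C(6,2) = 15; x_2 ≥ 5 gives C(8,2) = 28; x_3 ≥ 9 gives C(4,2) = 6. Together 49.
No two caps can be exceeded simultaneously, so the pair terms are all 0.
By inclusion–exclusion the count is 78 − 49 + 0 = 29.

29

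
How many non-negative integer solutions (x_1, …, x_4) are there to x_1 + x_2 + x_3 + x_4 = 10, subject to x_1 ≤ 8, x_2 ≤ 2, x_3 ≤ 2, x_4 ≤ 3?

Ignoring the caps, the number of non-negative solutions to x_1+…+x_4 = 10 is C(13,3) = 286.
Subtract solutions that violate a single cap (substitute x_i' = x_i − (cap_i+1)): x_1 ≥ 9 gives C(4,3) = 4; x_2 ≥ 3 gives C(10,3) = 120; x_3 ≥ 3 gives C(10,3) = 120; x_4 ≥ 4 gives C(9,3) = 84. Together 328.
Add back pairs where two caps are both exceeded: 0 + 0 + 0 + 35 + 20 + 20 = 75.
Subtract triples: 0 + 0 + 0 + 1 = 1.
By inclusion–exclusion the count is 286 − 328 + 75 − 1 = 32.

32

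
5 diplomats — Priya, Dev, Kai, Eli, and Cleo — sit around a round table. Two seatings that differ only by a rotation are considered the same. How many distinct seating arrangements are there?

Fix one person's seat to break rotational symmetry; the remaining 4 people can be arranged in (4)! = 24 ways.

24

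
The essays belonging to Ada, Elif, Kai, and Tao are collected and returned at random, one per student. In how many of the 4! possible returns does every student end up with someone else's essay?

This is the derangement count D_4: permutations of 4 items with no fixed point.
By inclusion–exclusion this is Σ_{j=0}^{4} (−1)^j C(4,j)·(4−j)!.
Computing: 24 − 24 + 12 − 4 + 1 = 9.

9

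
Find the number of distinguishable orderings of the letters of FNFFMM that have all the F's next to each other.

12

Treat the 3 copies of F as a single block. The multiset to arrange is then {FFF, M, M, N}, 4 items in all.
That gives (4)!/(2!) = 12 arrangements.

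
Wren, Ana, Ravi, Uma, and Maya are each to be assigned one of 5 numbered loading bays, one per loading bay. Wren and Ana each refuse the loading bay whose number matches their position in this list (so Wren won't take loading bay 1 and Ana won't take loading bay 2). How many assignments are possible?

Let Aᵢ (for i ∈ {1, 2}) be the placements that put person i in their forbidden loading bay. Any j of these fix j positions, leaving (5−j)! ways to fill the rest, and there are C(2,j) ways to pick which j.
By inclusion–exclusion, the number of valid placements is Σ_{j=0}^{2} (−1)^j C(2,j)·(5−j)!.
Computing: 120 − 48 + 6 = 78.

78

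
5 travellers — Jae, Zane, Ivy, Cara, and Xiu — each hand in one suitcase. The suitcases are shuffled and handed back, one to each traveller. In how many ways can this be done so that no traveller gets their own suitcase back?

This is the derangement count D_5: permutations of 5 items with no fixed point.
By inclusion–exclusion this is Σ_{j=0}^{5} (−1)^j C(5,j)·(5−j)!.
Computing: 120 − 120 + 60 − 20 + 5 − 1 = 44.

44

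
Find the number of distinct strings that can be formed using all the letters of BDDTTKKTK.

5040

BDDTTKKTK has 9 letters with D appearing twice, K appearing 3 times, and T appearing 3 times.
So there are 9! / (3!·3!·2!) = 5040 distinguishable arrangements.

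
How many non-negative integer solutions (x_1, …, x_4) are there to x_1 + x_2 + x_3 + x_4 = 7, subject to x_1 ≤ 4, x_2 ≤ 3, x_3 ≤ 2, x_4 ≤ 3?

37

Ignoring the caps, the number of non-negative solutions to x_1+…+x_4 = 7 is C(10,3) = 120.
Subtract solutions that violate a single cap (substitute x_i' = x_i − (cap_i+1)): x_1 ≥ 5 gives C(5,3) = 10; x_2 ≥ 4 gives C(6,3) = 20; x_3 ≥ 3 gives C(7,3) = 35; x_4 ≥ 4 gives C(6,3) = 20. Together 85.
Add back pairs where two caps are both exceeded: 0 + 0 + 0 + 1 + 0 + 1 = 2.
By inclusion–exclusion the count is 120 − 85 + 2 = 37.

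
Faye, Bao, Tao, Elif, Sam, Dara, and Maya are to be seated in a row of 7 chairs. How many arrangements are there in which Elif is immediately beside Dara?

Treat {Elif, Dara} as a single unit. There are 6 units to order, and the pair itself can be ordered 2 ways.
That gives 2 × 6! = 2 × 720 = 1440.

1440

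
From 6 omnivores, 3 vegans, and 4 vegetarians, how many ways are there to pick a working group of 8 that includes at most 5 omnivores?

Split by how many omnivores are chosen (0 through 5).
Sum: C(6,0)·C(7,8) + C(6,1)·C(7,7) + C(6,2)·C(7,6) + C(6,3)·C(7,5) + C(6,4)·C(7,4) + C(6,5)·C(7,3) = 0 + 6 + 105 + 420 + 525 + 210 = 1266.

1266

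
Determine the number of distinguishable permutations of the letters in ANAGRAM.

840

The 7 letters of ANAGRAM have repeats: A appearing 3 times.
Dividing 7! = 5040 by 3! = 6 for the repeated letters gives 840.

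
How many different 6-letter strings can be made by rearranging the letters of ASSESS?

ASSESS has 6 letters with S appearing 4 times.
The number of distinct arrangements is 6!/(4!) = 720/24 = 30.

30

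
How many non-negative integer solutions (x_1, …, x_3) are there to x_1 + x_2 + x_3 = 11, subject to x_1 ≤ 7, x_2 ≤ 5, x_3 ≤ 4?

Without the upper bounds there are C(13,2) = 78 ways to split 11 among 3 variables.
Subtract solutions that violate a single cap (substitute x_i' = x_i − (cap_i+1)): x_1 ≥ 8 gives C(5,2) = 10; x_2 ≥ 6 gives C(7,2) = 21; x_3 ≥ 5 gives C(8,2) = 28. Together 59.
Add back pairs where two caps are both exceeded: 0 + 0 + 1 = 1.
By inclusion–exclusion the count is 78 − 59 + 1 = 20.

20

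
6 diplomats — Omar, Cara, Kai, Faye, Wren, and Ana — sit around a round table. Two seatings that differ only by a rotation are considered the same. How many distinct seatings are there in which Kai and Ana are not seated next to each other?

72

Without the restriction there are (5)! = 120 seatings.
Those with Kai next to Ana: fuse the pair into one unit and seat 5 units around a circle — 2·(4)! = 48.
Subtracting, 120 − 48 = 72.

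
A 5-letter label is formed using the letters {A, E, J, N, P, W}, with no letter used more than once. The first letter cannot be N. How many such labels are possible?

The first letter has 6−1 = 5 choices (anything except N).
The remaining 4 letters are filled from the other 5 symbols without repetition: 5 × 4 × 3 × 2 = 120.
Total: 5 × 120 = 600.

600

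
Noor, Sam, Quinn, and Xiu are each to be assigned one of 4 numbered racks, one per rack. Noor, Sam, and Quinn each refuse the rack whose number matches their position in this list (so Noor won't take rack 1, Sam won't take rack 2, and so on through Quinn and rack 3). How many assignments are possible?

Let Aᵢ (for i ∈ {1, 2, 3}) be the placements that put person i in their forbidden rack. Any j of these fix j positions, leaving (4−j)! ways to fill the rest, and there are C(3,j) ways to pick which j.
By inclusion–exclusion, the number of valid placements is Σ_{j=0}^{3} (−1)^j C(3,j)·(4−j)!.
Computing: 24 − 18 + 6 − 1 = 11.

11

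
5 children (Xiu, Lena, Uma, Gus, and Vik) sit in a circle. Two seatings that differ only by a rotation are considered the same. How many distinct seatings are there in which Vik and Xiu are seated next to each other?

12

Treat {Vik, Xiu} as one unit (2 internal orders) and seat the resulting 4 units around the table: (3)! circular arrangements.
So 2 × (3)! = 2 × 6 = 12.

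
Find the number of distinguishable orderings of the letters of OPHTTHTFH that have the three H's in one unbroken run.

840

Treat the 3 copies of H as a single block. The multiset to arrange is then {HHH, F, O, P, T, T, T}, 7 items in all.
That gives (7)!/(3!) = 840 arrangements.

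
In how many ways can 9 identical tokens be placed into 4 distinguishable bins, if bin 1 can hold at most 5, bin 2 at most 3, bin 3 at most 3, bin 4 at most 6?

Ignoring the caps, the number of non-negative solutions to x_1+…+x_4 = 9 is C(12,3) = 220.
Subtract solutions that violate a single cap (substitute x_i' = x_i − (cap_i+1)): x_1 ≥ 6 gives C(6,3) = 20; x_2 ≥ 4 gives C(8,3) = 56; x_3 ≥ 4 gives C(8,3) = 56; x_4 ≥ 7 gives C(5,3) = 10. Together 142.
Add back pairs where two caps are both exceeded: 0 + 0 + 0 + 4 + 0 + 0 = 4.
By inclusion–exclusion the count is 220 − 142 + 4 = 82.

82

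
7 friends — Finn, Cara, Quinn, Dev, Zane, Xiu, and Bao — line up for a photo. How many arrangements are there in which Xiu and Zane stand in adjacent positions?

Glue Xiu and Zane into one block (2 internal orders), leaving 6 units to arrange in a row.
That gives 2 × 6! = 2 × 720 = 1440.

1440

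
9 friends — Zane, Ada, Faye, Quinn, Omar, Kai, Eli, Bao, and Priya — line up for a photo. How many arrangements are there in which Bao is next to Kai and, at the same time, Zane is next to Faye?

Treat {Bao,Kai} as one block (2 orders) and {Zane,Faye} as another (2 orders).
That leaves 7 units to arrange: 2 × 2 × 7! = 4 × 5040 = 20160.

20160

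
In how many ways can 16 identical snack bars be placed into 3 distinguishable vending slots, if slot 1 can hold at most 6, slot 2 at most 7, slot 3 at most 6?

By stars and bars, unrestricted non-negative solutions to x_1+…+x_3 = 16 number C(16+2,2) = 153.
Subtract solutions that violate a single cap (substitute x_i' = x_i − (cap_i+1)): x_1 ≥ 7 gives C(11,2) = 55; x_2 ≥ 8 gives C(10,2) = 45; x_3 ≥ 7 gives C(11,2) = 55. Together 155.
Add back pairs where two caps are both exceeded: 3 + 6 + 3 = 12.
By inclusion–exclusion the count is 153 − 155 + 12 = 10.

10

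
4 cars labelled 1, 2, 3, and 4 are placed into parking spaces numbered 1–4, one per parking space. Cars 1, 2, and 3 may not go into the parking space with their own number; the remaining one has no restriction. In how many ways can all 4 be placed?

Let Aᵢ (for i ∈ {1, 2, 3}) be the placements that put car i in its forbidden parking space. Any j of these fix j positions, leaving (4−j)! ways to fill the rest, and there are C(3,j) ways to pick which j.
By inclusion–exclusion, the number of valid placements is Σ_{j=0}^{3} (−1)^j C(3,j)·(4−j)!.
Computing: 24 − 18 + 6 − 1 = 11.

11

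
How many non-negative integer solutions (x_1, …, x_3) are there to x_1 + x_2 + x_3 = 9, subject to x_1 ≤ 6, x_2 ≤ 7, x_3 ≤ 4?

31

By stars and bars, unrestricted non-negative solutions to x_1+…+x_3 = 9 number C(9+2,2) = 55.
Subtract solutions that violate a single cap (substitute x_i' = x_i − (cap_i+1)): x_1 ≥ 7 gives C(4,2) = 6; x_2 ≥ 8 gives C(3,2) = 3; x_3 ≥ 5 gives C(6,2) = 15. Together 24.
No two caps can be exceeded simultaneously, so the pair terms are all 0.
By inclusion–exclusion the count is 55 − 24 + 0 = 31.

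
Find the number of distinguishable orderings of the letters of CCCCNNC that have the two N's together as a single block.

Treat the 2 copies of N as a single block. The multiset to arrange is then {NN, C, C, C, C, C}, 6 items in all.
That gives (6)!/(5!) = 6 arrangements.

6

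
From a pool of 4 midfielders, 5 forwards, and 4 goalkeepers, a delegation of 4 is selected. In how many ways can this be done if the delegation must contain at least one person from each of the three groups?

With no constraint there are C(13,4) = 715 possible selections.
Selections missing a whole group: no midfielders → C(9,4) = 126; no forwards → C(8,4) = 70; no goalkeepers → C(9,4) = 126.
Add back selections omitting two groups (i.e. drawn from a single group): C(4,4) + C(5,4) + C(4,4) = 7.
By inclusion–exclusion: 715 − 322 + 7 = 400.

400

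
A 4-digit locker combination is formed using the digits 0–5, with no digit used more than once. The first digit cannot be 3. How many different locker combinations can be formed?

300

The first digit has 6−1 = 5 choices (anything except 3).
The remaining 3 digits are filled from the other 5 symbols without repetition: 5 × 4 × 3 = 60.
Total: 5 × 60 = 300.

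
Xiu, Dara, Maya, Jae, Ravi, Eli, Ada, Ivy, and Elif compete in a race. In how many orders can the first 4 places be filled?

There are 9 choices for 1st place, 8 for 2nd, and so on down to 6 for position 4.
That gives 9 × 8 × 7 × 6 = 3024.

3024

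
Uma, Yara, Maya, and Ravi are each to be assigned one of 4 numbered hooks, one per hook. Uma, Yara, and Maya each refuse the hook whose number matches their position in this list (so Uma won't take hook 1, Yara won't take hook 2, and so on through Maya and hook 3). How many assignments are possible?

11

Let Aᵢ (for i ∈ {1, 2, 3}) be the placements that put person i in their forbidden hook. Any j of these fix j positions, leaving (4−j)! ways to fill the rest, and there are C(3,j) ways to pick which j.
By inclusion–exclusion, the number of valid placements is Σ_{j=0}^{3} (−1)^j C(3,j)·(4−j)!.
Computing: 24 − 18 + 6 − 1 = 11.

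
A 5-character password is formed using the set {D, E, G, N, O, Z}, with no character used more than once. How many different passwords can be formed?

This is a permutation of 5 out of 6: P(6,5) = 6!/1!.
6 × 5 × 4 × 3 × 2 = 720.

720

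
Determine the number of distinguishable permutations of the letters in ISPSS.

The 5 letters of ISPSS have repeats: S appearing 3 times.
Dividing 5! = 120 by 3! = 6 for the repeated letters gives 20.

20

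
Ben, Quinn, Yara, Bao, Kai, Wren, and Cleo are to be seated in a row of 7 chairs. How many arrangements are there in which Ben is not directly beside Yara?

There are 7! = 5040 arrangements in all. If Ben and Yara are adjacent, merging them into one block gives 2·(6)! = 1440 arrangements.
Complementary counting: 5040 − 1440 = 3600.

3600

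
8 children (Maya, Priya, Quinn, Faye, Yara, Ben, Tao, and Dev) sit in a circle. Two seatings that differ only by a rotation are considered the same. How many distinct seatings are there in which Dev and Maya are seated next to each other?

Glue Dev and Maya into a block (2 internal orders). Seating 7 units around a circle gives (6)! arrangements.
So 2 × (6)! = 2 × 720 = 1440.

1440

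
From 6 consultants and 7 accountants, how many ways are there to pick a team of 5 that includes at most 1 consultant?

Split by how many consultants are chosen (0 through 1).
Sum: C(6,0)·C(7,5) + C(6,1)·C(7,4) = 21 + 210 = 231.

231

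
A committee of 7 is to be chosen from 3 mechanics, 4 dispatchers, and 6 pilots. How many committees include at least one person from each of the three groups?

With no constraint there are C(13,7) = 1716 possible selections.
Subtract selections that omit an entire group: no mechanics → C(10,7) = 120; no dispatchers → C(9,7) = 36; no pilots → C(7,7) = 1.
Add back selections omitting two groups (i.e. drawn from a single group): C(3,7) + C(4,7) + C(6,7) = 0.
By inclusion–exclusion: 1716 − 157 + 0 = 1559.

1559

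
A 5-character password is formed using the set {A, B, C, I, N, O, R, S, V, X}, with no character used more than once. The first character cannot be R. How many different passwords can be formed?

The first character has 10−1 = 9 choices (anything except R).
The remaining 4 characters are filled from the other 9 symbols without repetition: 9 × 8 × 7 × 6 = 3024.
Total: 9 × 3024 = 27216.

27216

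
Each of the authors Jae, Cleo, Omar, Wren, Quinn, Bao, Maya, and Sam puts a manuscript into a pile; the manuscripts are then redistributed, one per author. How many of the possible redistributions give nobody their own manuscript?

14833

This is the derangement count D_8: permutations of 8 items with no fixed point.
By inclusion–exclusion this is Σ_{j=0}^{8} (−1)^j C(8,j)·(8−j)!.
Computing: 40320 − 40320 + 20160 − 6720 + 1680 − 336 + 56 − 8 + 1 = 14833.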